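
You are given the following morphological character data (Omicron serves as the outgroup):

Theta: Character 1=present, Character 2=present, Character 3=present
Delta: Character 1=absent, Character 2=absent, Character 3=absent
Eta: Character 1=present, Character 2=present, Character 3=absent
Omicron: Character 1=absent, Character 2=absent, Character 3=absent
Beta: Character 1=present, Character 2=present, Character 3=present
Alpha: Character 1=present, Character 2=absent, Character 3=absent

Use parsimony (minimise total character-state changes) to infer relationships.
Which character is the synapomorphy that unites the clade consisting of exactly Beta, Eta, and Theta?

The outgroup has state 'absent' for every character, so 'present' is the derived state throughout.
Character 1 (derived state 'present') is shared by Alpha, Beta, Eta, and Theta — a synapomorphy uniting that clade.
Character 2: derived state 'present' in Beta, Eta, and Theta only — synapomorphy for {Beta, Eta, Theta}.
Only Beta and Theta show the derived state 'present' for Character 3, supporting them as a clade.
Most parsimonious ingroup topology: (Delta,(((Theta,Beta),Eta),Alpha)).
The clade {Beta, Eta, Theta} is supported by Character 2: its derived state 'present' occurs in exactly those taxa and in no other taxon (including the outgroup).

Character 2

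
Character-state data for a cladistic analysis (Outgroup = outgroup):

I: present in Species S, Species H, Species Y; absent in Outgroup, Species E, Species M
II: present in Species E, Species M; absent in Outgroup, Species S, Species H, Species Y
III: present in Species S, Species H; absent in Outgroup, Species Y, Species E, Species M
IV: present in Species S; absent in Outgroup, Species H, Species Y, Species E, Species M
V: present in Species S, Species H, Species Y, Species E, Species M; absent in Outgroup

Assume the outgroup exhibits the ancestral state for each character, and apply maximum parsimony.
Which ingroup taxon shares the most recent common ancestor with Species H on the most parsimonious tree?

The outgroup has state 'absent' for every character, so 'present' is the derived state throughout.
I: derived state 'present' in Species H, Species S, and Species Y only — synapomorphy for {Species H, Species S, Species Y}.
II (derived state 'present') is shared by Species E and Species M — a synapomorphy uniting that clade.
III: derived state 'present' in Species H and Species S only — synapomorphy for {Species H, Species S}.
IV (derived state 'present') is unique to Species S (autapomorphy; uninformative for grouping).
All ingroup taxa share the derived state 'present' for V; it defines the ingroup but does not resolve relationships within it.
Most parsimonious ingroup topology: (((Species S,Species H),Species Y),(Species E,Species M)).
Species H and Species S form a cherry on this tree, so they are sister taxa.

Species S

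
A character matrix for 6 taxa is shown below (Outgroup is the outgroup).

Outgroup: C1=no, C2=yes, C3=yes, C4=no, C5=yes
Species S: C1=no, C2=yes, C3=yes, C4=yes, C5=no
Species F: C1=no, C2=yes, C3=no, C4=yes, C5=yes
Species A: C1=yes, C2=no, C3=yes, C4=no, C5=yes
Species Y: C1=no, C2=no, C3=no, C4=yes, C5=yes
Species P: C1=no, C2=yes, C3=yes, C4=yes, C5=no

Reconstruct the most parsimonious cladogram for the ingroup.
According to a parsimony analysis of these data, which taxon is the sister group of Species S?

Character polarity is set by the outgroup: the derived state is whichever differs from the outgroup's state, so for C2, C3, C5 the derived state is 'no', and for the remaining characters it is 'yes'.
C1 (derived state 'yes') is unique to Species A (autapomorphy; uninformative for grouping).
C2 (state 'no') occurs in Species A and Species Y but conflicts with the nesting implied by the other characters — most parsimoniously interpreted as homoplasy.
C3 (derived state 'no') is shared by Species F and Species Y — a synapomorphy uniting that clade.
C4: derived state 'yes' in Species F, Species P, Species S, and Species Y only — synapomorphy for {Species F, Species P, Species S, Species Y}.
Only Species P and Species S show the derived state 'no' for C5, supporting them as a clade.
Most parsimonious ingroup topology: (((Species S,Species P),(Species F,Species Y)),Species A).
Species S and Species P form a cherry on this tree, so they are sister taxa.

Species P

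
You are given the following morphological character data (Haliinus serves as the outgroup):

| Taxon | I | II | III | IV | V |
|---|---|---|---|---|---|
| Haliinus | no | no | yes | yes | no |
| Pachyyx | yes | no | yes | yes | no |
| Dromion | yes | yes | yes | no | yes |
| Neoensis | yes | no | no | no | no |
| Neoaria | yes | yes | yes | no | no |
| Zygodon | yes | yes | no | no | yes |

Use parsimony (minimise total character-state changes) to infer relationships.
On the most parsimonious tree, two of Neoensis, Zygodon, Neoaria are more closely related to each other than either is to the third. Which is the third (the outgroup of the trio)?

Character polarity is set by the outgroup: the derived state is whichever differs from the outgroup's state, so for III, IV the derived state is 'no', and for the remaining characters it is 'yes'.
I (derived state 'yes') is shared by all ingroup taxa — unites the whole ingroup.
II (derived state 'yes') is shared by Dromion, Neoaria, and Zygodon — a synapomorphy uniting that clade.
III groups Neoensis and Zygodon, which is incompatible with the clades supported by the remaining characters; treating it as convergent (homoplasy) costs fewer steps than any alternative tree.
Only Dromion, Neoaria, Neoensis, and Zygodon show the derived state 'no' for IV, supporting them as a clade.
V (derived state 'yes') is shared by Dromion and Zygodon — a synapomorphy uniting that clade.
Most parsimonious ingroup topology: (Pachyyx,(((Dromion,Zygodon),Neoaria),Neoensis)).
Zygodon and Neoaria share a more recent common ancestor with each other than either does with Neoensis, so Neoensis is the least closely related of the three.

Neoensis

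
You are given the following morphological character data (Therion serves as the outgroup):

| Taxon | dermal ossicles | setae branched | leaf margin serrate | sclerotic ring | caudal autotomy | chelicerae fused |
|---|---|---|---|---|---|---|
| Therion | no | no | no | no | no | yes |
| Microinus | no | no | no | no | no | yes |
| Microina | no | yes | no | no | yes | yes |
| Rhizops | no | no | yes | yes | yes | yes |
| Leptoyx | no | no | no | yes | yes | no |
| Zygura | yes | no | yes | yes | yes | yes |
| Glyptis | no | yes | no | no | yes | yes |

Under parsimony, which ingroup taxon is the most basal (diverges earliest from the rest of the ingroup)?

Character polarity is set by the outgroup: the derived state is whichever differs from the outgroup's state, so for chelicerae fused the derived state is 'no', and for the remaining characters it is 'yes'.
dermal ossicles: derived state 'yes' in Zygura only — an autapomorphy, so it tells us nothing about relationships among taxa.
Only Glyptis and Microina show the derived state 'yes' for setae branched, supporting them as a clade.
leaf margin serrate: derived state 'yes' in Rhizops and Zygura only — synapomorphy for {Rhizops, Zygura}.
sclerotic ring (derived state 'yes') is shared by Leptoyx, Rhizops, and Zygura — a synapomorphy uniting that clade.
caudal autotomy: derived state 'yes' in Glyptis, Leptoyx, Microina, Rhizops, and Zygura only — synapomorphy for {Glyptis, Leptoyx, Microina, Rhizops, Zygura}.
chelicerae fused (derived state 'no') is unique to Leptoyx (autapomorphy; uninformative for grouping).
Most parsimonious ingroup topology: (Microinus,((Microina,Glyptis),((Rhizops,Zygura),Leptoyx))).
Microinus is sister to the clade containing all other ingroup taxa, so it is the earliest-diverging (most basal) ingroup lineage.

Microinus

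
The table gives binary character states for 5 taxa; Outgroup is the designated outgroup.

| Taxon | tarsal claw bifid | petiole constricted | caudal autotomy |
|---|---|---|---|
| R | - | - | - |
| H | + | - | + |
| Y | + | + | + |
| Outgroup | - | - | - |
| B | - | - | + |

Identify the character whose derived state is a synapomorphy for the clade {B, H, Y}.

caudal autotomy

The outgroup has state '-' for every character, so '+' is the derived state throughout.
tarsal claw bifid: derived state '+' in H and Y only — synapomorphy for {H, Y}.
petiole constricted: derived state '+' in Y only — an autapomorphy, so it tells us nothing about relationships among taxa.
caudal autotomy (derived state '+') is shared by B, H, and Y — a synapomorphy uniting that clade.
Most parsimonious ingroup topology: (((H,Y),B),R).
The clade {B, H, Y} is supported by caudal autotomy: its derived state '+' occurs in exactly those taxa and in no other taxon (including the outgroup).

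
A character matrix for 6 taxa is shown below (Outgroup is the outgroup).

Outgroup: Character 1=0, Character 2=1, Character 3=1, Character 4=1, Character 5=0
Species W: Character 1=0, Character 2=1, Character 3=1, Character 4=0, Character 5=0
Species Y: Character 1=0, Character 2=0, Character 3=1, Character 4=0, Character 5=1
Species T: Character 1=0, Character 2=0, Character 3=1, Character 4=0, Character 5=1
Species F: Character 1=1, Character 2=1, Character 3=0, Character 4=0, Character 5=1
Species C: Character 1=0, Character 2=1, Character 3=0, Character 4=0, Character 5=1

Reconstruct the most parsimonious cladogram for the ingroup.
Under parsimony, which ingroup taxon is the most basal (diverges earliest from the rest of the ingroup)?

Character polarity is set by the outgroup: the derived state is whichever differs from the outgroup's state, so for Character 2, Character 3, Character 4 the derived state is '0', and for the remaining characters it is '1'.
Character 1: derived state '1' in Species F only — an autapomorphy, so it tells us nothing about relationships among taxa.
Character 2: derived state '0' in Species T and Species Y only — synapomorphy for {Species T, Species Y}.
Character 3: derived state '0' in Species C and Species F only — synapomorphy for {Species C, Species F}.
All ingroup taxa share the derived state '0' for Character 4; it defines the ingroup but does not resolve relationships within it.
Character 5: derived state '1' in Species C, Species F, Species T, and Species Y only — synapomorphy for {Species C, Species F, Species T, Species Y}.
Most parsimonious ingroup topology: (Species W,((Species Y,Species T),(Species F,Species C))).
Species W is sister to the clade containing all other ingroup taxa, so it is the earliest-diverging (most basal) ingroup lineage.

Species W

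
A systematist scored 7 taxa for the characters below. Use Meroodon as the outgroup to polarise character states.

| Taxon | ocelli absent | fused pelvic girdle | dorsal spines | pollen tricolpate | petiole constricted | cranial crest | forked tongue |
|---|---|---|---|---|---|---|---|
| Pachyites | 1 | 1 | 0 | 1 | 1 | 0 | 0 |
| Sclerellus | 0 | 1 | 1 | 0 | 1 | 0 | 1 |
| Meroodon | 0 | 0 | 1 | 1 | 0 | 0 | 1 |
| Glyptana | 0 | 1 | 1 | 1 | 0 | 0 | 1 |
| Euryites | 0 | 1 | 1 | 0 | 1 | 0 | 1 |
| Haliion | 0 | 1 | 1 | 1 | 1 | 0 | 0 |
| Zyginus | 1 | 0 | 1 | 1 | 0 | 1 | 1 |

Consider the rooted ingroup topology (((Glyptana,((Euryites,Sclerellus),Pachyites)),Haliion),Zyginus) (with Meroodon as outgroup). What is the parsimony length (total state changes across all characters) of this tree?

10

Map each character onto (((Glyptana,((Euryites,Sclerellus),Pachyites)),Haliion),Zyginus) (rooted by Meroodon) and count the minimum state changes it requires (Fitch parsimony):
ocelli absent: 2; fused pelvic girdle: 1; dorsal spines: 1; pollen tricolpate: 1; petiole constricted: 2; cranial crest: 1; forked tongue: 2.
Total tree length = 10.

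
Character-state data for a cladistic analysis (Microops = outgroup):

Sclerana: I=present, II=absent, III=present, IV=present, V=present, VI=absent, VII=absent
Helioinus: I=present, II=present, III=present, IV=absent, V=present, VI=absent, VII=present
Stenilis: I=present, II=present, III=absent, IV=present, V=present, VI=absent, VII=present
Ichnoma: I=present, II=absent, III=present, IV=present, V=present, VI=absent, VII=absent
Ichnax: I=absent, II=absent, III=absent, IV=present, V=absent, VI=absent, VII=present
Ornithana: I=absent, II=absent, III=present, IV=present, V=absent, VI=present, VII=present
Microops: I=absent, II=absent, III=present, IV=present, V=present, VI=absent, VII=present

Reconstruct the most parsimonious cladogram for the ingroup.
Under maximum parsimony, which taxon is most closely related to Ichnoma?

Sclerana

Character polarity is set by the outgroup: the derived state is whichever differs from the outgroup's state, so for III, IV, V, VII the derived state is 'absent', and for the remaining characters it is 'present'.
I (derived state 'present') is shared by Helioinus, Ichnoma, Sclerana, and Stenilis — a synapomorphy uniting that clade.
II (derived state 'present') is shared by Helioinus and Stenilis — a synapomorphy uniting that clade.
III groups Ichnax and Stenilis, which is incompatible with the clades supported by the remaining characters; treating it as convergent (homoplasy) costs fewer steps than any alternative tree.
IV: derived state 'absent' in Helioinus only — an autapomorphy, so it tells us nothing about relationships among taxa.
V: derived state 'absent' in Ichnax and Ornithana only — synapomorphy for {Ichnax, Ornithana}.
VI: derived state 'present' in Ornithana only — an autapomorphy, so it tells us nothing about relationships among taxa.
VII (derived state 'absent') is shared by Ichnoma and Sclerana — a synapomorphy uniting that clade.
Most parsimonious ingroup topology: (((Sclerana,Ichnoma),(Helioinus,Stenilis)),(Ornithana,Ichnax)).
Ichnoma and Sclerana form a cherry on this tree, so they are sister taxa.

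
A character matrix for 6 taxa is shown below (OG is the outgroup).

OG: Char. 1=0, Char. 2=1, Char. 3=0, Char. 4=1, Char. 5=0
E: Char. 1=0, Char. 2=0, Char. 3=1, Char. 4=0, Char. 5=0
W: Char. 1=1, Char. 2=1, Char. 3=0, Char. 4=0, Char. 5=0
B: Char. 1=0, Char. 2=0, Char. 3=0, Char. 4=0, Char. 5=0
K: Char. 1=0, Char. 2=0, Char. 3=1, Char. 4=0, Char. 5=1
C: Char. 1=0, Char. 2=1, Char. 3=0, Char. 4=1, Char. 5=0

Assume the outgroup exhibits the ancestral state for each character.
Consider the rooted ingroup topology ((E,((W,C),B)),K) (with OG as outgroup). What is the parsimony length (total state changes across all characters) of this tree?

Map each character onto ((E,((W,C),B)),K) (rooted by OG) and count the minimum state changes it requires (Fitch parsimony):
Char. 1: 1; Char. 2: 2; Char. 3: 2; Char. 4: 2; Char. 5: 1.
Total tree length = 8.

8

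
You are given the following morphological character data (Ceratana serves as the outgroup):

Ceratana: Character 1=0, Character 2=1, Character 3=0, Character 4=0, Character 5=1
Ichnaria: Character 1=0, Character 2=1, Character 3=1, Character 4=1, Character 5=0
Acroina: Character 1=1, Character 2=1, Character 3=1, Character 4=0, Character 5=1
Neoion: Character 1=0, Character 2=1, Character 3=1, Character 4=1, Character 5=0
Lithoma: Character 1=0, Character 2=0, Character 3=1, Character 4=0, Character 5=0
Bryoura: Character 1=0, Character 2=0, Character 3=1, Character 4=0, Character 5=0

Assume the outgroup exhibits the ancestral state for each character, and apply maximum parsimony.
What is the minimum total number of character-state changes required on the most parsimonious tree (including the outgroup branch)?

Character polarity is set by the outgroup: the derived state is whichever differs from the outgroup's state, so for Character 2, Character 5 the derived state is '0', and for the remaining characters it is '1'.
Character 1: derived state '1' in Acroina only — an autapomorphy, so it tells us nothing about relationships among taxa.
Only Bryoura and Lithoma show the derived state '0' for Character 2, supporting them as a clade.
All ingroup taxa share the derived state '1' for Character 3; it defines the ingroup but does not resolve relationships within it.
Character 4 (derived state '1') is shared by Ichnaria and Neoion — a synapomorphy uniting that clade.
Character 5 (derived state '0') is shared by Bryoura, Ichnaria, Lithoma, and Neoion — a synapomorphy uniting that clade.
Most parsimonious ingroup topology: (((Ichnaria,Neoion),(Lithoma,Bryoura)),Acroina).
Changes per character on this tree: Character 1: 1; Character 2: 1; Character 3: 1; Character 4: 1; Character 5: 1.
Total = 5.

5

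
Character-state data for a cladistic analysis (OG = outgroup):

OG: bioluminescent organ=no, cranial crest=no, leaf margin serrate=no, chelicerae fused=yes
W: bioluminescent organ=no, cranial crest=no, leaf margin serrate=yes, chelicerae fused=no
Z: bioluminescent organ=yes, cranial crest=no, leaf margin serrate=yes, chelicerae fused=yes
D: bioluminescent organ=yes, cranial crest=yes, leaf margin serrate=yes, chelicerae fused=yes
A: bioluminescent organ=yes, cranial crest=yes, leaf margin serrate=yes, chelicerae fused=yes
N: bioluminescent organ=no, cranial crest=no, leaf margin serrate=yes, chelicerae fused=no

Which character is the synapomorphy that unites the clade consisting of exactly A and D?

cranial crest

Character polarity is set by the outgroup: the derived state is whichever differs from the outgroup's state, so for chelicerae fused the derived state is 'no', and for the remaining characters it is 'yes'.
bioluminescent organ: derived state 'yes' in A, D, and Z only — synapomorphy for {A, D, Z}.
cranial crest: derived state 'yes' in A and D only — synapomorphy for {A, D}.
leaf margin serrate (derived state 'yes') is shared by all ingroup taxa — unites the whole ingroup.
Only N and W show the derived state 'no' for chelicerae fused, supporting them as a clade.
Most parsimonious ingroup topology: ((W,N),(Z,(D,A))).
The clade {A, D} is supported by cranial crest: its derived state 'yes' occurs in exactly those taxa and in no other taxon (including the outgroup).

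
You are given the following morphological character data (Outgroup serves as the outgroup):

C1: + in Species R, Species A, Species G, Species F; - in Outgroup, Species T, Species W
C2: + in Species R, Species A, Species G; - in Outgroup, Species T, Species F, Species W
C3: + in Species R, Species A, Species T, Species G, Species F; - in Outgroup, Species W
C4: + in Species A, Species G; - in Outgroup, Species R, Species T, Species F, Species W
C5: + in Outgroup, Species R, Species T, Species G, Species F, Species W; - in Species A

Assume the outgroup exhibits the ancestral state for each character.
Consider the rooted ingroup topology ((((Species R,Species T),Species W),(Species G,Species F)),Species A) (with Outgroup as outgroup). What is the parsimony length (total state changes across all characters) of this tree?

Map each character onto ((((Species R,Species T),Species W),(Species G,Species F)),Species A) (rooted by Outgroup) and count the minimum state changes it requires (Fitch parsimony):
C1: 3; C2: 3; C3: 2; C4: 2; C5: 1.
Total tree length = 11.

11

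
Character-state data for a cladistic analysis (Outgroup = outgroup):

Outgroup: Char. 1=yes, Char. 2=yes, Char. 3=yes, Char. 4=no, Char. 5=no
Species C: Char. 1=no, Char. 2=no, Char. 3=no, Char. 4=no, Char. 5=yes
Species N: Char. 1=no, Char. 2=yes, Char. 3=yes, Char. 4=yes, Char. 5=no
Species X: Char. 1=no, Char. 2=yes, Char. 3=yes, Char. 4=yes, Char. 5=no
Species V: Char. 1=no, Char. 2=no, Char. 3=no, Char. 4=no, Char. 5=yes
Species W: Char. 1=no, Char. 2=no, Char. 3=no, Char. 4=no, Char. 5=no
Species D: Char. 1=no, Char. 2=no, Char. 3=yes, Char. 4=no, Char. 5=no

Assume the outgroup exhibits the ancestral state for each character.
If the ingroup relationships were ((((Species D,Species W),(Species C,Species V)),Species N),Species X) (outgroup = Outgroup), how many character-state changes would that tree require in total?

Map each character onto ((((Species D,Species W),(Species C,Species V)),Species N),Species X) (rooted by Outgroup) and count the minimum state changes it requires (Fitch parsimony):
Char. 1: 1; Char. 2: 1; Char. 3: 2; Char. 4: 2; Char. 5: 1.
Total tree length = 7.

7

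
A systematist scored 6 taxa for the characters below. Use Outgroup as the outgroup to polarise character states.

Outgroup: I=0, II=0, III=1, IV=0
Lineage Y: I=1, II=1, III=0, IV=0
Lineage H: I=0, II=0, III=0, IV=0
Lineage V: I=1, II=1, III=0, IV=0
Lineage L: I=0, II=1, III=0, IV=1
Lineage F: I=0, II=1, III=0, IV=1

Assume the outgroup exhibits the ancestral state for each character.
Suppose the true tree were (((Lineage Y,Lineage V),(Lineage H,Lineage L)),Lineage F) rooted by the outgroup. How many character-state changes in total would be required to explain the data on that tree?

6

Map each character onto (((Lineage Y,Lineage V),(Lineage H,Lineage L)),Lineage F) (rooted by Outgroup) and count the minimum state changes it requires (Fitch parsimony):
I: 1; II: 2; III: 1; IV: 2.
Total tree length = 6.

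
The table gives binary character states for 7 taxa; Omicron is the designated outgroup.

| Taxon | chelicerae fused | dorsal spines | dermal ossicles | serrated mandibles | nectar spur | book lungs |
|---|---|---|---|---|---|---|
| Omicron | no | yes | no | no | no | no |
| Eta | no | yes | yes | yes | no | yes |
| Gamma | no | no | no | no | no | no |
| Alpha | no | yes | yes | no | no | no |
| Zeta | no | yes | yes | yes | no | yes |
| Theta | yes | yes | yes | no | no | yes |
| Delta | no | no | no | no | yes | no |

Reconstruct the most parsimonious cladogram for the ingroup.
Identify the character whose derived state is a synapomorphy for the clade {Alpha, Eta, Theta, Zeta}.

Character polarity is set by the outgroup: the derived state is whichever differs from the outgroup's state, so for dorsal spines the derived state is 'no', and for the remaining characters it is 'yes'.
chelicerae fused: derived state 'yes' in Theta only — an autapomorphy, so it tells us nothing about relationships among taxa.
Only Delta and Gamma show the derived state 'no' for dorsal spines, supporting them as a clade.
dermal ossicles: derived state 'yes' in Alpha, Eta, Theta, and Zeta only — synapomorphy for {Alpha, Eta, Theta, Zeta}.
Only Eta and Zeta show the derived state 'yes' for serrated mandibles, supporting them as a clade.
nectar spur: derived state 'yes' in Delta only — an autapomorphy, so it tells us nothing about relationships among taxa.
book lungs (derived state 'yes') is shared by Eta, Theta, and Zeta — a synapomorphy uniting that clade.
Most parsimonious ingroup topology: ((((Eta,Zeta),Theta),Alpha),(Gamma,Delta)).
The clade {Alpha, Eta, Theta, Zeta} is supported by dermal ossicles: its derived state 'yes' occurs in exactly those taxa and in no other taxon (including the outgroup).

dermal ossicles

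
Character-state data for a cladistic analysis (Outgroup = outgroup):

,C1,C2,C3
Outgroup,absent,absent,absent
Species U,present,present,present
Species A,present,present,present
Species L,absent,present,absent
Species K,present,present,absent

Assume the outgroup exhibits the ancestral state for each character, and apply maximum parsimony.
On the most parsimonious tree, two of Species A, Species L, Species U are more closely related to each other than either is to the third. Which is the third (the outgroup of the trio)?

The outgroup has state 'absent' for every character, so 'present' is the derived state throughout.
C1: derived state 'present' in Species A, Species K, and Species U only — synapomorphy for {Species A, Species K, Species U}.
All ingroup taxa share the derived state 'present' for C2; it defines the ingroup but does not resolve relationships within it.
C3 (derived state 'present') is shared by Species A and Species U — a synapomorphy uniting that clade.
Most parsimonious ingroup topology: (((Species U,Species A),Species K),Species L).
Species A and Species U share a more recent common ancestor with each other than either does with Species L, so Species L is the least closely related of the three.

Species L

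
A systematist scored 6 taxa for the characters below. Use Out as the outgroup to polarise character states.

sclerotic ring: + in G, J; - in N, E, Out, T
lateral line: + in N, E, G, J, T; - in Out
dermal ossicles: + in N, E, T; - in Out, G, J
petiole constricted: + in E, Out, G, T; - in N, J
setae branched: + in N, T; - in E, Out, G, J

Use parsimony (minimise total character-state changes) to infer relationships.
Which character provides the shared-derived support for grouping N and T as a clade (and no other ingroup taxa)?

setae branched

Character polarity is set by the outgroup: the derived state is whichever differs from the outgroup's state, so for petiole constricted the derived state is '-', and for the remaining characters it is '+'.
sclerotic ring (derived state '+') is shared by G and J — a synapomorphy uniting that clade.
lateral line (derived state '+') is shared by all ingroup taxa — unites the whole ingroup.
Only E, N, and T show the derived state '+' for dermal ossicles, supporting them as a clade.
petiole constricted (state '-') occurs in J and N but conflicts with the nesting implied by the other characters — most parsimoniously interpreted as homoplasy.
setae branched (derived state '+') is shared by N and T — a synapomorphy uniting that clade.
Most parsimonious ingroup topology: (((T,N),E),(G,J)).
The clade {N, T} is supported by setae branched: its derived state '+' occurs in exactly those taxa and in no other taxon (including the outgroup).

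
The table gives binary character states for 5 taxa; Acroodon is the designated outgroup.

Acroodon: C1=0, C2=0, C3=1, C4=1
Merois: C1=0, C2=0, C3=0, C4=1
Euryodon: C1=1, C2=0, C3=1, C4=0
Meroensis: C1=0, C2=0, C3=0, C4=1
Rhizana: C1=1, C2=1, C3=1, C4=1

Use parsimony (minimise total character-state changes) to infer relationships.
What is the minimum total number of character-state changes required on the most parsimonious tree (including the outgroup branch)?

Character polarity is set by the outgroup: the derived state is whichever differs from the outgroup's state, so for C3, C4 the derived state is '0', and for the remaining characters it is '1'.
C1: derived state '1' in Euryodon and Rhizana only — synapomorphy for {Euryodon, Rhizana}.
C2 (derived state '1') is unique to Rhizana (autapomorphy; uninformative for grouping).
C3 (derived state '0') is shared by Meroensis and Merois — a synapomorphy uniting that clade.
C4: derived state '0' in Euryodon only — an autapomorphy, so it tells us nothing about relationships among taxa.
Most parsimonious ingroup topology: ((Merois,Meroensis),(Euryodon,Rhizana)).
Changes per character on this tree: C1: 1; C2: 1; C3: 1; C4: 1.
Total = 4.

4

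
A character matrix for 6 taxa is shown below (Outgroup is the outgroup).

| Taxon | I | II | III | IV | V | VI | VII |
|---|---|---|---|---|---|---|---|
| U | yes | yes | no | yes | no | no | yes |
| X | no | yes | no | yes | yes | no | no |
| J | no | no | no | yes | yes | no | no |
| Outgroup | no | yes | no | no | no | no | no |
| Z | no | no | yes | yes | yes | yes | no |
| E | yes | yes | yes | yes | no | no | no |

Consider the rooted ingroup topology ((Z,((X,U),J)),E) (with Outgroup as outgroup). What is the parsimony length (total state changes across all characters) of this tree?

11

Map each character onto ((Z,((X,U),J)),E) (rooted by Outgroup) and count the minimum state changes it requires (Fitch parsimony):
I: 2; II: 2; III: 2; IV: 1; V: 2; VI: 1; VII: 1.
Total tree length = 11.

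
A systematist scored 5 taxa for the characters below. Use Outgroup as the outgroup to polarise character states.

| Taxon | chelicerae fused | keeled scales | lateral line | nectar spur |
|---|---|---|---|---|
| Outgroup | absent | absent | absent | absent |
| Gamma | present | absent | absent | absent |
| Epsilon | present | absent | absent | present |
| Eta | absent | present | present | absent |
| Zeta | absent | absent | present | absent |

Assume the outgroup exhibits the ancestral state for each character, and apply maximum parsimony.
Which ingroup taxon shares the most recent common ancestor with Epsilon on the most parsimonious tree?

Gamma

The outgroup has state 'absent' for every character, so 'present' is the derived state throughout.
Only Epsilon and Gamma show the derived state 'present' for chelicerae fused, supporting them as a clade.
keeled scales: derived state 'present' in Eta only — an autapomorphy, so it tells us nothing about relationships among taxa.
lateral line: derived state 'present' in Eta and Zeta only — synapomorphy for {Eta, Zeta}.
nectar spur: derived state 'present' in Epsilon only — an autapomorphy, so it tells us nothing about relationships among taxa.
Most parsimonious ingroup topology: ((Zeta,Eta),(Epsilon,Gamma)).
Epsilon and Gamma form a cherry on this tree, so they are sister taxa.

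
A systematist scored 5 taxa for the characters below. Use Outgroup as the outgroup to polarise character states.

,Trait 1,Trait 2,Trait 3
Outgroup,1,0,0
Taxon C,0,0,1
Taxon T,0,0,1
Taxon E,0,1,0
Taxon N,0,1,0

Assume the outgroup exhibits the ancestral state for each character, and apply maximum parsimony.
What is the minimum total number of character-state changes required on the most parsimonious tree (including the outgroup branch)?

Character polarity is set by the outgroup: the derived state is whichever differs from the outgroup's state, so for Trait 1 the derived state is '0', and for the remaining characters it is '1'.
Trait 1 (derived state '0') is shared by all ingroup taxa — unites the whole ingroup.
Trait 2: derived state '1' in Taxon E and Taxon N only — synapomorphy for {Taxon E, Taxon N}.
Trait 3: derived state '1' in Taxon C and Taxon T only — synapomorphy for {Taxon C, Taxon T}.
Most parsimonious ingroup topology: ((Taxon C,Taxon T),(Taxon E,Taxon N)).
Changes per character on this tree: Trait 1: 1; Trait 2: 1; Trait 3: 1.
Total = 3.

3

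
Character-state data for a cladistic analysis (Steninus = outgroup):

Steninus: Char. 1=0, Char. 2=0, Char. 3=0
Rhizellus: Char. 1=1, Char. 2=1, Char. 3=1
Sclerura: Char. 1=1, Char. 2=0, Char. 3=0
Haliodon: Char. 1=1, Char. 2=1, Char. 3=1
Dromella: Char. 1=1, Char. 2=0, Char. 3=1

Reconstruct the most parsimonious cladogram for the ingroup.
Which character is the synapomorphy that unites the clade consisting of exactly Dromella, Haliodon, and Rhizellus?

The outgroup has state '0' for every character, so '1' is the derived state throughout.
All ingroup taxa share the derived state '1' for Char. 1; it defines the ingroup but does not resolve relationships within it.
Char. 2: derived state '1' in Haliodon and Rhizellus only — synapomorphy for {Haliodon, Rhizellus}.
Char. 3: derived state '1' in Dromella, Haliodon, and Rhizellus only — synapomorphy for {Dromella, Haliodon, Rhizellus}.
Most parsimonious ingroup topology: (((Rhizellus,Haliodon),Dromella),Sclerura).
The clade {Dromella, Haliodon, Rhizellus} is supported by Char. 3: its derived state '1' occurs in exactly those taxa and in no other taxon (including the outgroup).

Char. 3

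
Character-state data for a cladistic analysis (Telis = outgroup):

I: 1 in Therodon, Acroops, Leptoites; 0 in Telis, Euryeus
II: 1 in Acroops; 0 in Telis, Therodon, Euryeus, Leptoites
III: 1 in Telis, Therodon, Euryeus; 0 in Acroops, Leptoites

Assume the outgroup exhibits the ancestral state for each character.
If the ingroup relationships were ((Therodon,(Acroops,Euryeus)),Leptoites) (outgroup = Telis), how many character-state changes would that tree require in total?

Map each character onto ((Therodon,(Acroops,Euryeus)),Leptoites) (rooted by Telis) and count the minimum state changes it requires (Fitch parsimony):
I: 2; II: 1; III: 2.
Total tree length = 5.

5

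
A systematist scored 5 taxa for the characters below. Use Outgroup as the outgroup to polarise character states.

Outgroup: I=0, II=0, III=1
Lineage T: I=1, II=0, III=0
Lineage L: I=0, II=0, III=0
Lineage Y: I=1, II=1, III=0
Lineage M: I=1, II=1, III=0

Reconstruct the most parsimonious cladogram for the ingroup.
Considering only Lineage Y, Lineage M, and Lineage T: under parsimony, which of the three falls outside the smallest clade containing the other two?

Character polarity is set by the outgroup: the derived state is whichever differs from the outgroup's state, so for III the derived state is '0', and for the remaining characters it is '1'.
I: derived state '1' in Lineage M, Lineage T, and Lineage Y only — synapomorphy for {Lineage M, Lineage T, Lineage Y}.
II: derived state '1' in Lineage M and Lineage Y only — synapomorphy for {Lineage M, Lineage Y}.
All ingroup taxa share the derived state '0' for III; it defines the ingroup but does not resolve relationships within it.
Most parsimonious ingroup topology: ((Lineage T,(Lineage Y,Lineage M)),Lineage L).
Lineage M and Lineage Y share a more recent common ancestor with each other than either does with Lineage T, so Lineage T is the least closely related of the three.

Lineage T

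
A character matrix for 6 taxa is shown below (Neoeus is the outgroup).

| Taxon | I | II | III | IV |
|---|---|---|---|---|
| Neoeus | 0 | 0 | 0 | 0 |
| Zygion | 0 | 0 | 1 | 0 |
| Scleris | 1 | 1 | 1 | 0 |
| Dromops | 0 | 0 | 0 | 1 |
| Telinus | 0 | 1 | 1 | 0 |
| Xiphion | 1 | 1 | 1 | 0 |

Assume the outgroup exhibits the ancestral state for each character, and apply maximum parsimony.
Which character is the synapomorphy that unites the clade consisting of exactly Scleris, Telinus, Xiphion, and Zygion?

The outgroup has state '0' for every character, so '1' is the derived state throughout.
I: derived state '1' in Scleris and Xiphion only — synapomorphy for {Scleris, Xiphion}.
Only Scleris, Telinus, and Xiphion show the derived state '1' for II, supporting them as a clade.
III: derived state '1' in Scleris, Telinus, Xiphion, and Zygion only — synapomorphy for {Scleris, Telinus, Xiphion, Zygion}.
IV (derived state '1') is unique to Dromops (autapomorphy; uninformative for grouping).
Most parsimonious ingroup topology: ((Zygion,((Scleris,Xiphion),Telinus)),Dromops).
The clade {Scleris, Telinus, Xiphion, Zygion} is supported by III: its derived state '1' occurs in exactly those taxa and in no other taxon (including the outgroup).

III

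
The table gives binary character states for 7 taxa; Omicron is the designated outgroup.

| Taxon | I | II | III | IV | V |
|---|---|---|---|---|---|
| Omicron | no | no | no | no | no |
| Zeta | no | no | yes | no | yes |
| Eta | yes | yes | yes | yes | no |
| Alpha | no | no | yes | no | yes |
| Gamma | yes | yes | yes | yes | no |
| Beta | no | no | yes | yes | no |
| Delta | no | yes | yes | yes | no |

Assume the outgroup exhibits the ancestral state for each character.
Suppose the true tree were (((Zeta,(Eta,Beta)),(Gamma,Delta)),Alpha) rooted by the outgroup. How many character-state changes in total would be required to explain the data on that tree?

Map each character onto (((Zeta,(Eta,Beta)),(Gamma,Delta)),Alpha) (rooted by Omicron) and count the minimum state changes it requires (Fitch parsimony):
I: 2; II: 2; III: 1; IV: 2; V: 2.
Total tree length = 9.

9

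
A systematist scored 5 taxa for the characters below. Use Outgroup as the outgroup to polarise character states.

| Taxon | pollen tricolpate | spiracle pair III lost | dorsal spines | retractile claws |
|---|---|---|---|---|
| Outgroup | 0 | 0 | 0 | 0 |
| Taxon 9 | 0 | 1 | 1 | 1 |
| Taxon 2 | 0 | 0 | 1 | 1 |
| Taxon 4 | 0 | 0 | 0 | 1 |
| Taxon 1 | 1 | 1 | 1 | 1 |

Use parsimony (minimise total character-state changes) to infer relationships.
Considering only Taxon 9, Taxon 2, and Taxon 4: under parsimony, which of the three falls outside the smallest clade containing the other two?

Taxon 4

The outgroup has state '0' for every character, so '1' is the derived state throughout.
pollen tricolpate (derived state '1') is unique to Taxon 1 (autapomorphy; uninformative for grouping).
Only Taxon 1 and Taxon 9 show the derived state '1' for spiracle pair III lost, supporting them as a clade.
dorsal spines (derived state '1') is shared by Taxon 1, Taxon 2, and Taxon 9 — a synapomorphy uniting that clade.
All ingroup taxa share the derived state '1' for retractile claws; it defines the ingroup but does not resolve relationships within it.
Most parsimonious ingroup topology: (((Taxon 9,Taxon 1),Taxon 2),Taxon 4).
Taxon 9 and Taxon 2 share a more recent common ancestor with each other than either does with Taxon 4, so Taxon 4 is the least closely related of the three.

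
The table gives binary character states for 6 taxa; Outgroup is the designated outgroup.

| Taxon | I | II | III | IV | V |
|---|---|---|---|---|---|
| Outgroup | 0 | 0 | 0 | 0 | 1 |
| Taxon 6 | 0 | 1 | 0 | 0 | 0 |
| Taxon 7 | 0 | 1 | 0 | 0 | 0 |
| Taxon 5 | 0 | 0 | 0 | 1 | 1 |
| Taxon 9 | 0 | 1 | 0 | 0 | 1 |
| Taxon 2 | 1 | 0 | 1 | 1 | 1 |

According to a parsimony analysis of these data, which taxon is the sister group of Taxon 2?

Character polarity is set by the outgroup: the derived state is whichever differs from the outgroup's state, so for V the derived state is '0', and for the remaining characters it is '1'.
I: derived state '1' in Taxon 2 only — an autapomorphy, so it tells us nothing about relationships among taxa.
Only Taxon 6, Taxon 7, and Taxon 9 show the derived state '1' for II, supporting them as a clade.
III (derived state '1') is unique to Taxon 2 (autapomorphy; uninformative for grouping).
IV: derived state '1' in Taxon 2 and Taxon 5 only — synapomorphy for {Taxon 2, Taxon 5}.
V: derived state '0' in Taxon 6 and Taxon 7 only — synapomorphy for {Taxon 6, Taxon 7}.
Most parsimonious ingroup topology: (((Taxon 6,Taxon 7),Taxon 9),(Taxon 5,Taxon 2)).
Taxon 2 and Taxon 5 form a cherry on this tree, so they are sister taxa.

Taxon 5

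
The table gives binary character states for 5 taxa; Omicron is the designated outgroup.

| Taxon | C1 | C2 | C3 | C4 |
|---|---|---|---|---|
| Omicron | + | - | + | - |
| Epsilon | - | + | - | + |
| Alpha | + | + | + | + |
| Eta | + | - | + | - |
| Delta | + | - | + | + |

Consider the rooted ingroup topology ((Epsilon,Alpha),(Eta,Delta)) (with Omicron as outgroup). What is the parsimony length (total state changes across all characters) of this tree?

5

Map each character onto ((Epsilon,Alpha),(Eta,Delta)) (rooted by Omicron) and count the minimum state changes it requires (Fitch parsimony):
C1: 1; C2: 1; C3: 1; C4: 2.
Total tree length = 5.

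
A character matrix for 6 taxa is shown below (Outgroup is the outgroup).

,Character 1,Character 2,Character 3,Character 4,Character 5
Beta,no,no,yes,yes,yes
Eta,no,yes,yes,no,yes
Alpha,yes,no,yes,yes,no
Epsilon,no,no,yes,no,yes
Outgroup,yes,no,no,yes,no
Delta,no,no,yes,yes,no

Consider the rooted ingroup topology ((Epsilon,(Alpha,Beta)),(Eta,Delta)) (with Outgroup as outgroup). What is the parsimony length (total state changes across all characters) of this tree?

Map each character onto ((Epsilon,(Alpha,Beta)),(Eta,Delta)) (rooted by Outgroup) and count the minimum state changes it requires (Fitch parsimony):
Character 1: 2; Character 2: 1; Character 3: 1; Character 4: 2; Character 5: 3.
Total tree length = 9.

9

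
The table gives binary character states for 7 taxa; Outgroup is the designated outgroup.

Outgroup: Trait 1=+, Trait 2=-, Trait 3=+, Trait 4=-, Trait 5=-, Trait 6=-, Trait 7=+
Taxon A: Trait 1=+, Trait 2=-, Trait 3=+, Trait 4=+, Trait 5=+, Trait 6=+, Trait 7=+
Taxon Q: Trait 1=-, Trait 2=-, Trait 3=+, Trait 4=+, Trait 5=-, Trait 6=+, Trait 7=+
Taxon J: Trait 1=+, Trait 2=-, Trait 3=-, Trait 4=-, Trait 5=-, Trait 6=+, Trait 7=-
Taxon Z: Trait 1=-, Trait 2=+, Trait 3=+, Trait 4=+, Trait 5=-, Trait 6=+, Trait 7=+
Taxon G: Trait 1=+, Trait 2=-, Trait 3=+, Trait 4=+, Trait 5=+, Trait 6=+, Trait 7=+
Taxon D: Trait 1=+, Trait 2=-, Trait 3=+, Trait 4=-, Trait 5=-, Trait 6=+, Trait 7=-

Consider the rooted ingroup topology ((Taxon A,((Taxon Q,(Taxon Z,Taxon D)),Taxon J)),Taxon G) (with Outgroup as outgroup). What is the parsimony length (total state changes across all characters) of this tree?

Map each character onto ((Taxon A,((Taxon Q,(Taxon Z,Taxon D)),Taxon J)),Taxon G) (rooted by Outgroup) and count the minimum state changes it requires (Fitch parsimony):
Trait 1: 2; Trait 2: 1; Trait 3: 1; Trait 4: 3; Trait 5: 2; Trait 6: 1; Trait 7: 2.
Total tree length = 12.

12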